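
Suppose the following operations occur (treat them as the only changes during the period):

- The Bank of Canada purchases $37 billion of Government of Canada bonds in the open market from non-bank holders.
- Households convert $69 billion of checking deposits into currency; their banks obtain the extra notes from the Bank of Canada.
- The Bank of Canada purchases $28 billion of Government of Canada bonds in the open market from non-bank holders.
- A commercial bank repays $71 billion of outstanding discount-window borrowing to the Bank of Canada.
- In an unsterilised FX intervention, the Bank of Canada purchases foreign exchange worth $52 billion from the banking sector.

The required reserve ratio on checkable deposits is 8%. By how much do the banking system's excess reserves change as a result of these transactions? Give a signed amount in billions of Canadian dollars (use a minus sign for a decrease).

Asset purchase (from non-banks) $37 billion: reserves +$37B, deposits +$37B.
Currency withdrawal $69 billion: reserves −$69B, deposits −$69B.
Asset purchase (from non-banks) $28 billion: reserves +$28B, deposits +$28B.
Discount-window repayment $71 billion: reserves −$71B, deposits 0.
FX purchase $52 billion: reserves +$52B, deposits 0.
Totals: Δreserves = −$23B, Δdeposits = −$4B.
Δrequired reserves = 8% × −$4B = −$0.32B.
Δexcess reserves = Δreserves − Δrequired = −$23B − (−$0.32B) = -$22.68 billion.

-$22.68 billion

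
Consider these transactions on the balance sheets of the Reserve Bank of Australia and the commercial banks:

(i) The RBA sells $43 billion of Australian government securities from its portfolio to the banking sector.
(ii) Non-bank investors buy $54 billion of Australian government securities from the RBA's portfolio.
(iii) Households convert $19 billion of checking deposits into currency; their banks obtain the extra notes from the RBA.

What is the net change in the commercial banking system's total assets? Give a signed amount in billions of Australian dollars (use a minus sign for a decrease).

-$73 billion

OMO sale (to banks) $43 billion: just an asset swap on bank balance sheets → 0.
Asset sale (to non-banks) $54 billion: bank balance sheets shrink → −$54B.
Currency withdrawal $19 billion: bank balance sheets shrink → −$19B.
Net: 0 − 54 − 19 = -$73 billion.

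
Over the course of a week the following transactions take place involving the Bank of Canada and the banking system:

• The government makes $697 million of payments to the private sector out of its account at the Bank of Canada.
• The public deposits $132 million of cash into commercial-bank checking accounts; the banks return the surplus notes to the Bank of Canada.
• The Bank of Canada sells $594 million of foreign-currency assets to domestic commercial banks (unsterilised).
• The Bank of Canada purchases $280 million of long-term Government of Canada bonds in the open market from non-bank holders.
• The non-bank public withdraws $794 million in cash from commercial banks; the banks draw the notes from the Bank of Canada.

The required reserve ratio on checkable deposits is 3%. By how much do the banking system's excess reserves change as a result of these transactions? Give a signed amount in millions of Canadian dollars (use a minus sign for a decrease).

Government spending $697 million: reserves +$697M, deposits +$697M.
Currency deposit $132 million: reserves +$132M, deposits +$132M.
FX sale $594 million: reserves −$594M, deposits 0.
Asset purchase (from non-banks) $280 million: reserves +$280M, deposits +$280M.
Currency withdrawal $794 million: reserves −$794M, deposits −$794M.
Totals: Δreserves = −$279M, Δdeposits = +$315M.
Δrequired reserves = 3% × +$315M = +$9.45M.
Δexcess reserves = Δreserves − Δrequired = −$279M − (+$9.45M) = -$288.45 million.

-$288.45 million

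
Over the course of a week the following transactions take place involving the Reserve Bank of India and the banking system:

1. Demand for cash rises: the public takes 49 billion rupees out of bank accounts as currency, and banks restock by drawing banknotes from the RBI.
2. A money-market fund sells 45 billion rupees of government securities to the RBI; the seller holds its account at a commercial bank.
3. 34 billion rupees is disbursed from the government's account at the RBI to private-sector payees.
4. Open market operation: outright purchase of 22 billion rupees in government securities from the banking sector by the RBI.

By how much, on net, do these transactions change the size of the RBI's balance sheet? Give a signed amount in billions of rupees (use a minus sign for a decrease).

+67 billion

Currency withdrawal 49 billion rupees: only the composition of liabilities changes → 0.
Asset purchase (from non-banks) 45 billion rupees: an RBI asset is acquired → +45B.
Government spending 34 billion rupees: only the composition of liabilities changes → 0.
OMO purchase (from banks) 22 billion rupees: an RBI asset is acquired → +22B.
Net: 0 + 45 + 0 + 22 = +67 billion.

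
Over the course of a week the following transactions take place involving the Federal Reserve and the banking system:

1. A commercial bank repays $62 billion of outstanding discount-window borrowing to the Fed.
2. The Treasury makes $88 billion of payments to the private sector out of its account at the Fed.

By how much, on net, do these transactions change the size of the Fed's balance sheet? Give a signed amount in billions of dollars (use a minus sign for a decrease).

-$62 billion

Fed balance sheet:
  Assets:      Loans to banks −$62B
  Liabilities: Bank reserves +$26B, Government deposits −$88B
Commercial banking system:
  Assets:      Reserves at CB +$26B
  Liabilities: Checkable deposits +$88B, Borrowings from CB −$62B
Change in total Fed assets = -$62 billion.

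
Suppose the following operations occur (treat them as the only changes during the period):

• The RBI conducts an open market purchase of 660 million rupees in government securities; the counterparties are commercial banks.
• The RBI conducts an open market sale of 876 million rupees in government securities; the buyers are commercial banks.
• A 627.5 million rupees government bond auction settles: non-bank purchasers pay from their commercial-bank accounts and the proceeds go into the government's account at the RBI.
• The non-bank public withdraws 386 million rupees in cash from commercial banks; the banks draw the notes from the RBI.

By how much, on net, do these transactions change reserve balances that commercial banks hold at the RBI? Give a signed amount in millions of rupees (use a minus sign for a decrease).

OMO purchase (from banks) 660 million rupees: the RBI pays by crediting reserve accounts → +660M.
OMO sale (to banks) 876 million rupees: the buying banks pay out of their reserve balances → −876M.
Government account inflow 627.5 million rupees: funds move from bank reserves into the government account → −627.5M.
Currency withdrawal 386 million rupees: banks swap reserves for currency → −386M.
Net: 660 − 876 − 627.5 − 386 = -1229.5 million.

-1229.5 million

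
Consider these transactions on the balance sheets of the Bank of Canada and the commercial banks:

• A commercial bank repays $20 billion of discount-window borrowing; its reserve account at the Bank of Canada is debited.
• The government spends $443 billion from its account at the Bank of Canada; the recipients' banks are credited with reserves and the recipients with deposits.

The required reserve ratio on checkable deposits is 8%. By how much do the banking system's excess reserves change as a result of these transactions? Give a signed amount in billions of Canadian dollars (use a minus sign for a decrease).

+$387.56 billion

Discount-window repayment $20 billion: reserves −$20B, deposits 0.
Government spending $443 billion: reserves +$443B, deposits +$443B.
Totals: Δreserves = +$423B, Δdeposits = +$443B.
Δrequired reserves = 8% × +$443B = +$35.44B.
Δexcess reserves = Δreserves − Δrequired = +$423B − (+$35.44B) = +$387.56 billion.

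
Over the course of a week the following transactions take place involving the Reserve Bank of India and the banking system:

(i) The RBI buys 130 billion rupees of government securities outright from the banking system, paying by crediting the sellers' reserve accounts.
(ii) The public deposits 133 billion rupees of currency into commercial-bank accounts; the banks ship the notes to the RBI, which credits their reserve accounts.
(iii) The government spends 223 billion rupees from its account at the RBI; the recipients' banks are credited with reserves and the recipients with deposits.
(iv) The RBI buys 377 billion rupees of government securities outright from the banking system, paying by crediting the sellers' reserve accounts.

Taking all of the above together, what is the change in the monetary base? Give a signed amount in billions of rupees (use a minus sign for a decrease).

+730 billion

OMO purchase (from banks) 130 billion rupees: RBI balance sheet expands → +130B.
Currency deposit 133 billion rupees: just a shift between currency and reserves — both are base money → 0.
Government spending 223 billion rupees: a non-base liability converts back to reserves → +223B.
OMO purchase (from banks) 377 billion rupees: RBI balance sheet expands → +377B.
Net: 130 + 0 + 223 + 377 = +730 billion.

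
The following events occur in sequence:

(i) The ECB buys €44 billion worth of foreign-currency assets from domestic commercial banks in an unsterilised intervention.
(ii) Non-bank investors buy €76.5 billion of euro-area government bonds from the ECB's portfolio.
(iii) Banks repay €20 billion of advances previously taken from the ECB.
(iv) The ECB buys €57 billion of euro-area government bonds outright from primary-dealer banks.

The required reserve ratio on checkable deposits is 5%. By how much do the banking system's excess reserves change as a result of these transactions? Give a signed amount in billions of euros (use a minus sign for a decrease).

+€8.325 billion

FX purchase €44 billion: reserves +€44B, deposits 0.
Asset sale (to non-banks) €76.5 billion: reserves −€76.5B, deposits −€76.5B.
Discount-window repayment €20 billion: reserves −€20B, deposits 0.
OMO purchase (from banks) €57 billion: reserves +€57B, deposits 0.
Totals: Δreserves = +€4.5B, Δdeposits = −€76.5B.
Δrequired reserves = 5% × −€76.5B = −€3.825B.
Δexcess reserves = Δreserves − Δrequired = +€4.5B − (−€3.825B) = +€8.325 billion.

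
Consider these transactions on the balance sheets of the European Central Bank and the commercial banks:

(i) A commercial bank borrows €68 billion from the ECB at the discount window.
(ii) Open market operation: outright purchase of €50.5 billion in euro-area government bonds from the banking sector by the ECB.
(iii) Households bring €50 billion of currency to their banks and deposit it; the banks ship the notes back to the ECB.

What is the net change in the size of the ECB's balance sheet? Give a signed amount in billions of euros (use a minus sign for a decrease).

Discount-window loan €68 billion: an ECB asset is acquired → +€68B.
OMO purchase (from banks) €50.5 billion: an ECB asset is acquired → +€50.5B.
Currency deposit €50 billion: only the composition of liabilities changes → 0.
Net: 68 + 50.5 + 0 = +€118.5 billion.

+€118.5 billion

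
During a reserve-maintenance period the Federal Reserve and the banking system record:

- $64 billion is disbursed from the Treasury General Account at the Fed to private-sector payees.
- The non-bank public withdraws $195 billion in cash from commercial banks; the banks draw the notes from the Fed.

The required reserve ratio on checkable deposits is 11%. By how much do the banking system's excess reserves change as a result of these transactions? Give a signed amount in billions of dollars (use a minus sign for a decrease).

Government spending $64 billion: reserves +$64B, deposits +$64B.
Currency withdrawal $195 billion: reserves −$195B, deposits −$195B.
Totals: Δreserves = −$131B, Δdeposits = −$131B.
Δrequired reserves = 11% × −$131B = −$14.41B.
Δexcess reserves = Δreserves − Δrequired = −$131B − (−$14.41B) = -$116.59 billion.

-$116.59 billion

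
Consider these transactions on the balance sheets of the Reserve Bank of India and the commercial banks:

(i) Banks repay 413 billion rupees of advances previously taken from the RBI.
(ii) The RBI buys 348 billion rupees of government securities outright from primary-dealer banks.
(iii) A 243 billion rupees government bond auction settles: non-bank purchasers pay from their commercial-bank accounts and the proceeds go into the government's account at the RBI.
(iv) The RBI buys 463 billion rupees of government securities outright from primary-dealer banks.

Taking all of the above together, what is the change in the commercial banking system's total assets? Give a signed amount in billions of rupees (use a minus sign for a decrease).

-656 billion

RBI balance sheet:
  Assets:      Securities +811B, Loans to banks −413B
  Liabilities: Bank reserves +155B, Government deposits +243B
Commercial banking system:
  Assets:      Reserves at CB +155B, Securities −811B
  Liabilities: Checkable deposits −243B, Borrowings from CB −413B
Change in total bank assets = -656 billion.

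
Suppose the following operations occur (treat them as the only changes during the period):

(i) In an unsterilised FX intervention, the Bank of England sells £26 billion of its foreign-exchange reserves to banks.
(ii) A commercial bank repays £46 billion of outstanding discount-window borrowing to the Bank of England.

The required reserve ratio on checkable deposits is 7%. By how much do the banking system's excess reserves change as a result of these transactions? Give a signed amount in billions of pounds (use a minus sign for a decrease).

-£72 billion

FX sale £26 billion: reserves −£26B, deposits 0.
Discount-window repayment £46 billion: reserves −£46B, deposits 0.
Totals: Δreserves = −£72B, Δdeposits = 0.
Δrequired reserves = 7% × 0 = 0.
Δexcess reserves = Δreserves − Δrequired = −£72B − (0) = -£72 billion.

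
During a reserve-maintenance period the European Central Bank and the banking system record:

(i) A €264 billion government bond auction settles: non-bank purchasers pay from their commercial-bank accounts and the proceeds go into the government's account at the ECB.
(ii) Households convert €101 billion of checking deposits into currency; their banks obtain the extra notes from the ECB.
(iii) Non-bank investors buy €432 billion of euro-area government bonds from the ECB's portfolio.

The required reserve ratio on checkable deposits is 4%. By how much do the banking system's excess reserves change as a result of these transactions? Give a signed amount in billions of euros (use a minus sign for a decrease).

-€765.12 billion

Government account inflow €264 billion: reserves −€264B, deposits −€264B.
Currency withdrawal €101 billion: reserves −€101B, deposits −€101B.
Asset sale (to non-banks) €432 billion: reserves −€432B, deposits −€432B.
Totals: Δreserves = −€797B, Δdeposits = −€797B.
Δrequired reserves = 4% × −€797B = −€31.88B.
Δexcess reserves = Δreserves − Δrequired = −€797B − (−€31.88B) = -€765.12 billion.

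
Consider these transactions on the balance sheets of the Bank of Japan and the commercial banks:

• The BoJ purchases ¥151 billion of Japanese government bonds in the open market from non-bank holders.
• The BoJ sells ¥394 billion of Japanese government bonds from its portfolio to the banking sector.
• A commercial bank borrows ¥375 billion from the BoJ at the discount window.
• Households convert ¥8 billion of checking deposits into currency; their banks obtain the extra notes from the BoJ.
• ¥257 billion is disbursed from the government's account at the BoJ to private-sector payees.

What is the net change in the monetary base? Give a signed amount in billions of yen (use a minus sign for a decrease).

BoJ balance sheet:
  Assets:      Securities −¥243B, Loans to banks +¥375B
  Liabilities: Bank reserves +¥381B, Currency in circulation +¥8B, Government deposits −¥257B
Commercial banking system:
  Assets:      Reserves at CB +¥381B, Securities +¥394B
  Liabilities: Checkable deposits +¥400B, Borrowings from CB +¥375B
Monetary base = currency + reserves: +¥8B + (+¥381B) = +¥389 billion.

+¥389 billion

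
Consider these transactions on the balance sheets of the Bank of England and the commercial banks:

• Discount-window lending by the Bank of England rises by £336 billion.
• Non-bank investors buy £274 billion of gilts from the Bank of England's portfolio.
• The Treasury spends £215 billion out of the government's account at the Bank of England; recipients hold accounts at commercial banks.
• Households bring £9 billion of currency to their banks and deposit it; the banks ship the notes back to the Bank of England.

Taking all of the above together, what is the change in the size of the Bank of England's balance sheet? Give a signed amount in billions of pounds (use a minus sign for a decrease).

+£62 billion

Bank of England balance sheet:
  Assets:      Securities −£274B, Loans to banks +£336B
  Liabilities: Bank reserves +£286B, Currency in circulation −£9B, Government deposits −£215B
Commercial banking system:
  Assets:      Reserves at CB +£286B
  Liabilities: Checkable deposits −£50B, Borrowings from CB +£336B
Change in total Bank of England assets = +£62 billion.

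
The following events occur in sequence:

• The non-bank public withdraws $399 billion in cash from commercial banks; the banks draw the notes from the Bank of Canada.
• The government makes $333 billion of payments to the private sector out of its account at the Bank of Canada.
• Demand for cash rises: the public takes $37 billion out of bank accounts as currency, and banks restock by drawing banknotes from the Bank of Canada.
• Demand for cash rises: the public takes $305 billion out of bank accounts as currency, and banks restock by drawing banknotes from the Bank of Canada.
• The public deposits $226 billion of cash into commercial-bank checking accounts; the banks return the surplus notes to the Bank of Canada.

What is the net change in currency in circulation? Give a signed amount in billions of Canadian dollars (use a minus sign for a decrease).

Currency withdrawal $399 billion: notes leave the central bank → +$399B.
Government spending $333 billion: no currency enters or leaves circulation → 0.
Currency withdrawal $37 billion: notes leave the central bank → +$37B.
Currency withdrawal $305 billion: notes leave the central bank → +$305B.
Currency deposit $226 billion: notes return to the central bank → −$226B.
Net: 399 + 0 + 37 + 305 − 226 = +$515 billion.

+$515 billion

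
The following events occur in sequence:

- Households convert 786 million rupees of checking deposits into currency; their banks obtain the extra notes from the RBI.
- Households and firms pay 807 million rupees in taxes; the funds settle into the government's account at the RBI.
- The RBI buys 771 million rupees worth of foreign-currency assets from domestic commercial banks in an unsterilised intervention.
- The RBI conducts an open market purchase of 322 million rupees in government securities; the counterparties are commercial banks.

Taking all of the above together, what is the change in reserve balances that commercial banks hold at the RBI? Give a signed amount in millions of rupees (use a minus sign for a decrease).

-500 million

Currency withdrawal 786 million rupees: banks swap reserves for currency → −786M.
Government account inflow 807 million rupees: funds move from bank reserves into the government account → −807M.
FX purchase 771 million rupees: the RBI pays by crediting reserve accounts → +771M.
OMO purchase (from banks) 322 million rupees: the RBI pays by crediting reserve accounts → +322M.
Net: −786 − 807 + 771 + 322 = -500 million.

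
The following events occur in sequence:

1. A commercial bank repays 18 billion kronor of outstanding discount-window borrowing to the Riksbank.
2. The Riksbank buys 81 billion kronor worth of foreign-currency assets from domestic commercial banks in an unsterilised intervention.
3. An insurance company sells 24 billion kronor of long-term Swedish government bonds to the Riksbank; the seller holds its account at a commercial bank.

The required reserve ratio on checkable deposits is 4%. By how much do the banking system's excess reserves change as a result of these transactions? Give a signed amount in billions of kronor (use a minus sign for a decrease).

Discount-window repayment 18 billion kronor: reserves −18B, deposits 0.
FX purchase 81 billion kronor: reserves +81B, deposits 0.
Asset purchase (from non-banks) 24 billion kronor: reserves +24B, deposits +24B.
Totals: Δreserves = +87B, Δdeposits = +24B.
Δrequired reserves = 4% × +24B = +0.96B.
Δexcess reserves = Δreserves − Δrequired = +87B − (+0.96B) = +86.04 billion.

+86.04 billion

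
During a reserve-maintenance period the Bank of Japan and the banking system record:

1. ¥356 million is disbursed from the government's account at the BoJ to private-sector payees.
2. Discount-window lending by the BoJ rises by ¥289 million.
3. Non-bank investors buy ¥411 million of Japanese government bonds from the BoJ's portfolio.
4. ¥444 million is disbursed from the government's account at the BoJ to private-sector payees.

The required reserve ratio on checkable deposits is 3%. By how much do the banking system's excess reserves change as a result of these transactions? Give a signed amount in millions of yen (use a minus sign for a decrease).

+¥666.33 million

Government spending ¥356 million: reserves +¥356M, deposits +¥356M.
Discount-window loan ¥289 million: reserves +¥289M, deposits 0.
Asset sale (to non-banks) ¥411 million: reserves −¥411M, deposits −¥411M.
Government spending ¥444 million: reserves +¥444M, deposits +¥444M.
Totals: Δreserves = +¥678M, Δdeposits = +¥389M.
Δrequired reserves = 3% × +¥389M = +¥11.67M.
Δexcess reserves = Δreserves − Δrequired = +¥678M − (+¥11.67M) = +¥666.33 million.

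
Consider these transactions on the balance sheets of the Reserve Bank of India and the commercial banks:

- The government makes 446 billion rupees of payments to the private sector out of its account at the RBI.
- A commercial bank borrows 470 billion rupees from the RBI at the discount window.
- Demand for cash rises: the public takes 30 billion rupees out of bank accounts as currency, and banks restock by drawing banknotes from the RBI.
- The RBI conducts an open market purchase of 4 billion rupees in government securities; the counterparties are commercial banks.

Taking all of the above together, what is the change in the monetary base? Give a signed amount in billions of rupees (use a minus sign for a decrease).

RBI balance sheet:
  Assets:      Securities +4B, Loans to banks +470B
  Liabilities: Bank reserves +890B, Currency in circulation +30B, Government deposits −446B
Monetary base = currency + reserves: +30B + (+890B) = +920 billion.

+920 billion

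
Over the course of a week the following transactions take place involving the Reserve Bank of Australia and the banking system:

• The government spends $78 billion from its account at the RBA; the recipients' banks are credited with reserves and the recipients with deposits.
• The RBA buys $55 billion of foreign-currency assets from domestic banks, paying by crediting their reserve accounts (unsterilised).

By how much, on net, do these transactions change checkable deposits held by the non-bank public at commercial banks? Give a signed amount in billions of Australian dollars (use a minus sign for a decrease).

Government spending $78 billion: non-bank counterparties' bank balances rise → +$78B.
FX purchase $55 billion: the counterparty is a bank, so public deposits are unchanged → 0.
Net: 78 + 0 = +$78 billion.

+$78 billion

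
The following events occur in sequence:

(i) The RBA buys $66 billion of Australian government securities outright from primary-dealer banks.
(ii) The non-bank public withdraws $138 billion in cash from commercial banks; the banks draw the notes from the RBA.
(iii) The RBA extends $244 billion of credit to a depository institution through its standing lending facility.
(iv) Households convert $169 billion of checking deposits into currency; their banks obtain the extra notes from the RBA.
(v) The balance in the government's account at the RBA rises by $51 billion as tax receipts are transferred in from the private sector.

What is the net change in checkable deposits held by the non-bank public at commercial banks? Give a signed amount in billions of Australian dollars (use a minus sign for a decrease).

OMO purchase (from banks) $66 billion: the counterparty is a bank, so public deposits are unchanged → 0.
Currency withdrawal $138 billion: non-bank counterparties' bank balances fall → −$138B.
Discount-window loan $244 billion: the counterparty is a bank, so public deposits are unchanged → 0.
Currency withdrawal $169 billion: non-bank counterparties' bank balances fall → −$169B.
Government account inflow $51 billion: non-bank counterparties' bank balances fall → −$51B.
Net: 0 − 138 + 0 − 169 − 51 = -$358 billion.

-$358 billion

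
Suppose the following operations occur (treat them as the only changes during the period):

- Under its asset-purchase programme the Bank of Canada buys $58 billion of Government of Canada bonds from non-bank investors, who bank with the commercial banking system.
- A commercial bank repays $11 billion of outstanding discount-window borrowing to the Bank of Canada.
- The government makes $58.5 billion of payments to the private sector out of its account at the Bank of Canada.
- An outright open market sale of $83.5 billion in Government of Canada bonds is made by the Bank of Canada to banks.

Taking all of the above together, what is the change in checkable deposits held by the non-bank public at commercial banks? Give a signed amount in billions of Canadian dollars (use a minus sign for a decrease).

+$116.5 billion

Asset purchase (from non-banks) $58 billion: non-bank counterparties' bank balances rise → +$58B.
Discount-window repayment $11 billion: the counterparty is a bank, so public deposits are unchanged → 0.
Government spending $58.5 billion: non-bank counterparties' bank balances rise → +$58.5B.
OMO sale (to banks) $83.5 billion: the counterparty is a bank, so public deposits are unchanged → 0.
Net: 58 + 0 + 58.5 + 0 = +$116.5 billion.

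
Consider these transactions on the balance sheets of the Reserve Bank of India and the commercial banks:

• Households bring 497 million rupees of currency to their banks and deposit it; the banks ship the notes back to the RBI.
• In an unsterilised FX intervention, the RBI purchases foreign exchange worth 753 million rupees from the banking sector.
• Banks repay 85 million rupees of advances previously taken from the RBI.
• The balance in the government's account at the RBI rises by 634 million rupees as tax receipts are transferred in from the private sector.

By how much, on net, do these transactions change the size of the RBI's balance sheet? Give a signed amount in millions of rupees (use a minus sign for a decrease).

Currency deposit 497 million rupees: only the composition of liabilities changes → 0.
FX purchase 753 million rupees: an RBI asset is acquired → +753M.
Discount-window repayment 85 million rupees: an RBI asset is shed → −85M.
Government account inflow 634 million rupees: only the composition of liabilities changes → 0.
Net: 0 + 753 − 85 + 0 = +668 million.

+668 million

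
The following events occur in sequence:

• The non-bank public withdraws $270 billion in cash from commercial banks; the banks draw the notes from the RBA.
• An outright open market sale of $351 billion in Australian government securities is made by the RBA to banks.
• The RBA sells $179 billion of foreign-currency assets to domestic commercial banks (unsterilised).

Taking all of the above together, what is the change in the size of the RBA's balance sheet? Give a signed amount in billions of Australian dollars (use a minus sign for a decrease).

-$530 billion

Currency withdrawal $270 billion: only the composition of liabilities changes → 0.
OMO sale (to banks) $351 billion: an RBA asset is shed → −$351B.
FX sale $179 billion: an RBA asset is shed → −$179B.
Net: 0 − 351 − 179 = -$530 billion.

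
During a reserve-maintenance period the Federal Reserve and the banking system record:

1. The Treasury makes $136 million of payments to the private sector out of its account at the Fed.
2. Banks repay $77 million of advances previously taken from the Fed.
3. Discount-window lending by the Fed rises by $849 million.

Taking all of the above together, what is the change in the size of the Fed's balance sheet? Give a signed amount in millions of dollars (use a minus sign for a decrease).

Fed balance sheet:
  Assets:      Loans to banks +$772M
  Liabilities: Bank reserves +$908M, Government deposits −$136M
Commercial banking system:
  Assets:      Reserves at CB +$908M
  Liabilities: Checkable deposits +$136M, Borrowings from CB +$772M
Change in total Fed assets = +$772 million.

+$772 million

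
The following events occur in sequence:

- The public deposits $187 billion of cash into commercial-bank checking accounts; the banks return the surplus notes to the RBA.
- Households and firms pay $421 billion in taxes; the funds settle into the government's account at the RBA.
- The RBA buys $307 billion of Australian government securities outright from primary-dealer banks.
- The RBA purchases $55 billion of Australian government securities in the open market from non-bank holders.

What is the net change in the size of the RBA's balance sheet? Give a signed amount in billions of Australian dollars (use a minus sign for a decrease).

Currency deposit $187 billion: only the composition of liabilities changes → 0.
Government account inflow $421 billion: only the composition of liabilities changes → 0.
OMO purchase (from banks) $307 billion: an RBA asset is acquired → +$307B.
Asset purchase (from non-banks) $55 billion: an RBA asset is acquired → +$55B.
Net: 0 + 0 + 307 + 55 = +$362 billion.

+$362 billion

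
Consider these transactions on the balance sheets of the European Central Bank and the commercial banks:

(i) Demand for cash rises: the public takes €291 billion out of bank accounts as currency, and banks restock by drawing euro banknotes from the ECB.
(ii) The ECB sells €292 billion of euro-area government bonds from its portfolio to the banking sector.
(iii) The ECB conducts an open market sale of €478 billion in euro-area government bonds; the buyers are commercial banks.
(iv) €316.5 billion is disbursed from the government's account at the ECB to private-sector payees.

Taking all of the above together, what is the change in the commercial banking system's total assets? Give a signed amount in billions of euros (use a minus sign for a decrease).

ECB balance sheet:
  Assets:      Securities −€770B
  Liabilities: Bank reserves −€744.5B, Currency in circulation +€291B, Government deposits −€316.5B
Commercial banking system:
  Assets:      Reserves at CB −€744.5B, Securities +€770B
  Liabilities: Checkable deposits +€25.5B
Change in total bank assets = +€25.5 billion.

+€25.5 billion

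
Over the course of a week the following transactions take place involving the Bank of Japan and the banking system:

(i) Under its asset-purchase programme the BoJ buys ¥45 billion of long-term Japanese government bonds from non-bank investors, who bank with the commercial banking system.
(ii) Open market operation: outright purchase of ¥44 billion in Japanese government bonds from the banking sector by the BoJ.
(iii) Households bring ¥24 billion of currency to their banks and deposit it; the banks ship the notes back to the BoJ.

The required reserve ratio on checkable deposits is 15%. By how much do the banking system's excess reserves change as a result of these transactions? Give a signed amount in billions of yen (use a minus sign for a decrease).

+¥102.65 billion

Asset purchase (from non-banks) ¥45 billion: reserves +¥45B, deposits +¥45B.
OMO purchase (from banks) ¥44 billion: reserves +¥44B, deposits 0.
Currency deposit ¥24 billion: reserves +¥24B, deposits +¥24B.
Totals: Δreserves = +¥113B, Δdeposits = +¥69B.
Δrequired reserves = 15% × +¥69B = +¥10.35B.
Δexcess reserves = Δreserves − Δrequired = +¥113B − (+¥10.35B) = +¥102.65 billion.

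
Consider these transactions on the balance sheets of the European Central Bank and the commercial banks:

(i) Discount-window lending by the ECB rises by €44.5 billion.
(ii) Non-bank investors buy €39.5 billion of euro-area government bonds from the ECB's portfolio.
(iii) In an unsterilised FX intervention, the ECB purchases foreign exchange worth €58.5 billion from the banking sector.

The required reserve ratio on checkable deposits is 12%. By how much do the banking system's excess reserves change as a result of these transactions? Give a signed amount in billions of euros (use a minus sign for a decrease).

+€68.24 billion

Discount-window loan €44.5 billion: reserves +€44.5B, deposits 0.
Asset sale (to non-banks) €39.5 billion: reserves −€39.5B, deposits −€39.5B.
FX purchase €58.5 billion: reserves +€58.5B, deposits 0.
Totals: Δreserves = +€63.5B, Δdeposits = −€39.5B.
Δrequired reserves = 12% × −€39.5B = −€4.74B.
Δexcess reserves = Δreserves − Δrequired = +€63.5B − (−€4.74B) = +€68.24 billion.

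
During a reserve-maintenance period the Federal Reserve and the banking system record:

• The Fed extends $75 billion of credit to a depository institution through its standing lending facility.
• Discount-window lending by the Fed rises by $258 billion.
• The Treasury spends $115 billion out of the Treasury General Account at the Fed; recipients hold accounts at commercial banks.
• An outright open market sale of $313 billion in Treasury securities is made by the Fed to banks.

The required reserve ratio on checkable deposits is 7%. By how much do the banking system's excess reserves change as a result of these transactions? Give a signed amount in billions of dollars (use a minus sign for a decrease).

Discount-window loan $75 billion: reserves +$75B, deposits 0.
Discount-window loan $258 billion: reserves +$258B, deposits 0.
Government spending $115 billion: reserves +$115B, deposits +$115B.
OMO sale (to banks) $313 billion: reserves −$313B, deposits 0.
Totals: Δreserves = +$135B, Δdeposits = +$115B.
Δrequired reserves = 7% × +$115B = +$8.05B.
Δexcess reserves = Δreserves − Δrequired = +$135B − (+$8.05B) = +$126.95 billion.

+$126.95 billion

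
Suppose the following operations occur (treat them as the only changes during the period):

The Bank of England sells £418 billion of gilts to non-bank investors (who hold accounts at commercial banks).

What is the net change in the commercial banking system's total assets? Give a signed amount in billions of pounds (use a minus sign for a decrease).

Bank of England balance sheet:
  Assets:      Securities −£418B
  Liabilities: Bank reserves −£418B
Commercial banking system:
  Assets:      Reserves at CB −£418B
  Liabilities: Checkable deposits −£418B
Change in total bank assets = -£418 billion.

-£418 billion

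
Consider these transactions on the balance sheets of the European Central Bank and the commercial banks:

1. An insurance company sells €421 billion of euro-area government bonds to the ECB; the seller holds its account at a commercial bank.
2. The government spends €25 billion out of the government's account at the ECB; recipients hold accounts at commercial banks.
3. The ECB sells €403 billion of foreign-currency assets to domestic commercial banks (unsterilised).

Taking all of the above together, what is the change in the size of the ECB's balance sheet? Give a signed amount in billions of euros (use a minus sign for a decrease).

ECB balance sheet:
  Assets:      Securities +€421B, Foreign assets −€403B
  Liabilities: Bank reserves +€43B, Government deposits −€25B
Commercial banking system:
  Assets:      Reserves at CB +€43B, Foreign assets +€403B
  Liabilities: Checkable deposits +€446B
Change in total ECB assets = +€18 billion.

+€18 billion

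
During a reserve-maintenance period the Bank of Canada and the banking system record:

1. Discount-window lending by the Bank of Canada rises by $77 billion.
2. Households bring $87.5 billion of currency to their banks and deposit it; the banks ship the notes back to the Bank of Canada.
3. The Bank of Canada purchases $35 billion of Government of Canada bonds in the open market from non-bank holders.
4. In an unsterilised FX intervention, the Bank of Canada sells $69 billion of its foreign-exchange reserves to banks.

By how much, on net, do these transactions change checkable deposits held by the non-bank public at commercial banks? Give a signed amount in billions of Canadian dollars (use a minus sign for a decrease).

+$122.5 billion

Bank of Canada balance sheet:
  Assets:      Securities +$35B, Loans to banks +$77B, Foreign assets −$69B
  Liabilities: Bank reserves +$130.5B, Currency in circulation −$87.5B
Commercial banking system:
  Assets:      Reserves at CB +$130.5B, Foreign assets +$69B
  Liabilities: Checkable deposits +$122.5B, Borrowings from CB +$77B
So the change in checkable deposits held by the non-bank public at commercial banks is +$122.5 billion.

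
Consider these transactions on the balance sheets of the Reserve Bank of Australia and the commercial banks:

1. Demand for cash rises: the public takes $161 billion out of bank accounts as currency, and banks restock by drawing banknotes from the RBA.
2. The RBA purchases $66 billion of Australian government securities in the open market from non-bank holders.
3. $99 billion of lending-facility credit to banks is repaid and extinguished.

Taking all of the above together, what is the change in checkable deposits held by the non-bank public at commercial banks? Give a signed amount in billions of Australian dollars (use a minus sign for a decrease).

-$95 billion

RBA balance sheet:
  Assets:      Securities +$66B, Loans to banks −$99B
  Liabilities: Bank reserves −$194B, Currency in circulation +$161B
Commercial banking system:
  Assets:      Reserves at CB −$194B
  Liabilities: Checkable deposits −$95B, Borrowings from CB −$99B
So the change in checkable deposits held by the non-bank public at commercial banks is -$95 billion.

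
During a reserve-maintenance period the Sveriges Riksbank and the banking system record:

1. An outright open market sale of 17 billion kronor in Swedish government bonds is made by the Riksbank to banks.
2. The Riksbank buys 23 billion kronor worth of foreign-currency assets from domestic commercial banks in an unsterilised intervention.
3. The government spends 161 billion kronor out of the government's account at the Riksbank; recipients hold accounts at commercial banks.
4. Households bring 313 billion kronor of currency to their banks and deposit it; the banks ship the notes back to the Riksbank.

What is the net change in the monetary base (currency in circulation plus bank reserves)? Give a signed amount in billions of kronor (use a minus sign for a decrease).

+167 billion

Riksbank balance sheet:
  Assets:      Securities −17B, Foreign assets +23B
  Liabilities: Bank reserves +480B, Currency in circulation −313B, Government deposits −161B
Monetary base = currency + reserves: −313B + (+480B) = +167 billion.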